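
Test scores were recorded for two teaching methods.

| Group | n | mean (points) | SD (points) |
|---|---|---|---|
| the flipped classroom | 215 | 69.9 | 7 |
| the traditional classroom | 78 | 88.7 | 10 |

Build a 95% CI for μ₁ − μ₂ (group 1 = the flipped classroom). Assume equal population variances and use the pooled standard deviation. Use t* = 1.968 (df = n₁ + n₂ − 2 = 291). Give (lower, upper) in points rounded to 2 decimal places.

(-20.86, -16.74)

s_p = √[((n₁−1)s₁² + (n₂−1)s₂²)/(n₁+n₂−2)] = √[(214·7² + 77·10²)/291] = 7.9054.
SE = 7.9054·√(1/215 + 1/78) = 1.0449.
With t* = 1.968, margin = 1.968 × 1.0449 = 2.0564.
x̄₁ − x̄₂ = 69.9 − 88.7 = -18.8000; interval -18.8000 ± 2.0564 = (-20.86, -16.74).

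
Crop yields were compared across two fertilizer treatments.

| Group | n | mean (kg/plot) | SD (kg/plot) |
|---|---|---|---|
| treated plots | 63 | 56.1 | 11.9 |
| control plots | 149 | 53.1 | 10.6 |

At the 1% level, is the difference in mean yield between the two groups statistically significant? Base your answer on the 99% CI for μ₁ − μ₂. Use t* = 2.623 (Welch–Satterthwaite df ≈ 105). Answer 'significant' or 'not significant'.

not significant

SE₁ = s₁/√n₁ = 11.9/√63 = 1.4993; SE₂ = 10.6/√149 = 0.8684.
Independent samples, unequal variances: SE_diff = √(SE₁² + SE₂²) = √(2.24790049 + 0.75411856) = 1.7326.
t* = 2.623, so margin of error = 2.623 × 1.7326 = 4.5446.
Difference in means = 56.1 − 53.1 = 3.0000.
3.0000 ± 4.5446 → (-1.5446, 7.5446).
The interval (-1.5446, 7.5446) contains 0, so the difference is not significant.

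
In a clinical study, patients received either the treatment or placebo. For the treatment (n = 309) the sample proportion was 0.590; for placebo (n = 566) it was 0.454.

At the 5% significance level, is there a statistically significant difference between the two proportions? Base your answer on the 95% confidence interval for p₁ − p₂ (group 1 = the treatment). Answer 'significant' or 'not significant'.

Each SE is √(p̂(1−p̂)/n): √(0.5900·0.4100/309) = 0.02798 and √(0.4540·0.5460/566) = 0.02093.
SE(p̂₁ − p̂₂) = √(SE₁² + SE₂²) = √(0.0007828804 + 0.0004380649) = 0.03494, since the two samples are independent.
At 95% confidence z* = 1.960; margin = 1.960 × 0.03494 = 0.06848.
The difference is 0.5900 − 0.4540 = 0.1360, so the interval is 0.1360 ± 0.06848 = (0.06752, 0.20448).
The interval (0.06752, 0.20448) does not contain 0, so the difference is significant.

significant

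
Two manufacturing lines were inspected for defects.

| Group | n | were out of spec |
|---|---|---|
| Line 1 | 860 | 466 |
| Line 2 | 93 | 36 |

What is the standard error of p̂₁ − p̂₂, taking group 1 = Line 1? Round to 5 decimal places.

p̂₁ = 466/860 = 0.5419 and p̂₂ = 36/93 = 0.3871.
SE₁ = √(p̂₁(1−p̂₁)/n₁) = √(0.5419·0.4581/860) = 0.01699; SE₂ = √(0.3871·0.6129/93) = 0.05051.
Independent samples: SE of the difference = √(SE₁² + SE₂²) = √(0.0002886601 + 0.0025512601) = 0.05329.

0.05329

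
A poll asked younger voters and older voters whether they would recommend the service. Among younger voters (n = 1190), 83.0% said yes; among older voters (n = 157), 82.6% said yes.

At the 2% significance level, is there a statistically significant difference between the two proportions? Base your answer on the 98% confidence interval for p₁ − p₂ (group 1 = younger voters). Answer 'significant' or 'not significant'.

SE₁ = √(p̂₁(1−p̂₁)/n₁) = √(0.8300·0.1700/1190) = 0.01089; SE₂ = √(0.8260·0.1740/157) = 0.03026.
Independent samples: SE of the difference = √(SE₁² + SE₂²) = √(0.0001185921 + 0.0009156676) = 0.03216.
z* for 98% confidence is 2.326, so the margin of error is 2.326 × 0.03216 = 0.07480.
Point estimate p̂₁ − p̂₂ = 0.8300 − 0.8260 = 0.0040.
0.0040 ± 0.07480 → (-0.07080, 0.07880).
The interval (-0.07080, 0.07880) contains 0, so the difference is not significant.

not significant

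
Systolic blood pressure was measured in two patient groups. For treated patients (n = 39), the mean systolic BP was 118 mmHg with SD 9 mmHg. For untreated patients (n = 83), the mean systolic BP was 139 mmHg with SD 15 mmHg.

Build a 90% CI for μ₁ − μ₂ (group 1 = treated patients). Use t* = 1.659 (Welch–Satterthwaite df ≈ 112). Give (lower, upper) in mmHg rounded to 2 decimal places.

(-24.63, -17.37)

Per-group SEs: s₁/√n₁ = 9/√39 = 1.4412, s₂/√n₂ = 15/√83 = 1.6465.
Unpooled SE of the difference: √(2.07705744 + 2.71096225) = 2.1882.
Margin of error = t* · SE = 1.659 × 2.1882 = 3.6302.
x̄₁ − x̄₂ = 118 − 139 = -21.0000.
CI: -21.0000 ± 3.6302 = (-24.63, -17.37).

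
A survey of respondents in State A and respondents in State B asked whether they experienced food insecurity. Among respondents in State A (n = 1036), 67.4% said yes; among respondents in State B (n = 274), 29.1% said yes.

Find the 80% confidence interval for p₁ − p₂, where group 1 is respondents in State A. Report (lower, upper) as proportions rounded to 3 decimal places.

(0.343, 0.423)

SE₁ = √(p̂₁(1−p̂₁)/n₁) = √(0.6740·0.3260/1036) = 0.01456; SE₂ = √(0.2910·0.7090/274) = 0.02744.
Independent samples: SE of the difference = √(SE₁² + SE₂²) = √(0.0002119936 + 0.0007529536) = 0.03106.
z* for 80% confidence is 1.282, so the margin of error is 1.282 × 0.03106 = 0.03982.
Point estimate p̂₁ − p̂₂ = 0.6740 − 0.2910 = 0.3830.
0.3830 ± 0.03982 → (0.343, 0.423).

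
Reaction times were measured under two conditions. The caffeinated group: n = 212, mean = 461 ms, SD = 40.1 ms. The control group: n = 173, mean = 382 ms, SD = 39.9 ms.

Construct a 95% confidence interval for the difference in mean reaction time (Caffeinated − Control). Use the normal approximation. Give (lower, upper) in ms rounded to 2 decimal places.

Per-group SEs: s₁/√n₁ = 40.1/√212 = 2.7541, s₂/√n₂ = 39.9/√173 = 3.0335.
Unpooled SE of the difference: √(7.58506681 + 9.20212225) = 4.0972.
Margin of error = z* · SE = 1.960 × 4.0972 = 8.0305.
x̄₁ − x̄₂ = 461 − 382 = 79.0000.
CI: 79.0000 ± 8.0305 = (70.97, 87.03).

(70.97, 87.03)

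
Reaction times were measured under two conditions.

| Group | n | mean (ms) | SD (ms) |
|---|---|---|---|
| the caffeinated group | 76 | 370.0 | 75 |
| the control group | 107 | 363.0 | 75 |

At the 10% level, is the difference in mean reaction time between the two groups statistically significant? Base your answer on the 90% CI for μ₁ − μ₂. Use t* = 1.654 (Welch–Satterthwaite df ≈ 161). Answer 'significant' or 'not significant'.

not significant

Standard errors of each mean: 75/√76 = 8.6031 and 75/√107 = 7.2505.
SE(x̄₁ − x̄₂) = √(8.6031² + 7.2505²) = 11.2509 for independent samples with unequal variances.
With t* = 1.654, the margin is 1.654 × 11.2509 = 18.6090.
x̄₁ − x̄₂ = 370.0 − 363.0 = 7.0000; the interval is 7.0000 ± 18.6090 = (-11.6090, 25.6090).
The interval (-11.6090, 25.6090) contains 0, so the difference is not significant.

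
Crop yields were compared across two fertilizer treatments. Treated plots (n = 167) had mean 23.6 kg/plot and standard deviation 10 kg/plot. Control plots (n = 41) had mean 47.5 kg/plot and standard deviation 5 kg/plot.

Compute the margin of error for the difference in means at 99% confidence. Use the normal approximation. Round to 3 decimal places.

2.832

Per-group SEs: s₁/√n₁ = 10/√167 = 0.7738, s₂/√n₂ = 5/√41 = 0.7809.
Unpooled SE of the difference: √(0.59876644 + 0.60980481) = 1.0994.
Margin of error = z* · SE = 2.576 × 1.0994 = 2.8321.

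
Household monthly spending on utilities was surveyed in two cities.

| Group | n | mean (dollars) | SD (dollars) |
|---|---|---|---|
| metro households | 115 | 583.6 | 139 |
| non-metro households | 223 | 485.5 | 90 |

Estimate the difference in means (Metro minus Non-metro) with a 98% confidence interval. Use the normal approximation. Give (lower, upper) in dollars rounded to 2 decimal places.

Per-group SEs: s₁/√n₁ = 139/√115 = 12.9618, s₂/√n₂ = 90/√223 = 6.0268.
Unpooled SE of the difference: √(168.00825924 + 36.32231824) = 14.2944.
Margin of error = z* · SE = 2.326 × 14.2944 = 33.2488.
x̄₁ − x̄₂ = 583.6 − 485.5 = 98.1000.
CI: 98.1000 ± 33.2488 = (64.85, 131.35).

(64.85, 131.35)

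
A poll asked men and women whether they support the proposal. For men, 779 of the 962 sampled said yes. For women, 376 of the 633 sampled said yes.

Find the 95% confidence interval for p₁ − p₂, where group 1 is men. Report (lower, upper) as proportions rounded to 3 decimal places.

p̂₁ = 779/962 = 0.8098 and p̂₂ = 376/633 = 0.5940.
SE₁ = √(p̂₁(1−p̂₁)/n₁) = √(0.8098·0.1902/962) = 0.01265; SE₂ = √(0.5940·0.4060/633) = 0.01952.
Independent samples: SE of the difference = √(SE₁² + SE₂²) = √(0.0001600225 + 0.0003810304) = 0.02326.
z* for 95% confidence is 1.960, so the margin of error is 1.960 × 0.02326 = 0.04559.
Point estimate p̂₁ − p̂₂ = 0.8098 − 0.5940 = 0.2158.
0.2158 ± 0.04559 → (0.170, 0.261).

(0.170, 0.261)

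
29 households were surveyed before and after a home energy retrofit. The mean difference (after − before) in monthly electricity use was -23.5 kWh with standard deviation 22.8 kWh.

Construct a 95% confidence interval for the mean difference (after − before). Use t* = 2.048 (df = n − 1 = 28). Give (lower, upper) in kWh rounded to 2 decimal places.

Paired design: SE = s_d/√n = 22.8/√29 = 4.2339.
t* = 2.048; margin of error = 2.048 × 4.2339 = 8.6710.
-23.5 ± 8.6710 → (-32.17, -14.83).

(-32.17, -14.83)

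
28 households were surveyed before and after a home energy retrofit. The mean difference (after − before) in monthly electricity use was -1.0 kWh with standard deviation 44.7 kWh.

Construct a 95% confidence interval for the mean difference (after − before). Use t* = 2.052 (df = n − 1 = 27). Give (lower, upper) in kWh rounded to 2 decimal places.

(-18.33, 16.33)

Paired design: SE = s_d/√n = 44.7/√28 = 8.4475.
t* = 2.052; margin of error = 2.052 × 8.4475 = 17.3343.
-1.0 ± 17.3343 → (-18.33, 16.33).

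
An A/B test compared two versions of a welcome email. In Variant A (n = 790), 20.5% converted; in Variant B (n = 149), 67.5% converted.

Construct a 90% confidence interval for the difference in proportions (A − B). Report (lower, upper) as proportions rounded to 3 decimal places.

(-0.537, -0.403)

SE₁ = √(p̂₁(1−p̂₁)/n₁) = √(0.2050·0.7950/790) = 0.01436; SE₂ = √(0.6750·0.3250/149) = 0.03837.
Independent samples: SE of the difference = √(SE₁² + SE₂²) = √(0.0002062096 + 0.0014722569) = 0.04097.
z* for 90% confidence is 1.645, so the margin of error is 1.645 × 0.04097 = 0.06740.
Point estimate p̂₁ − p̂₂ = 0.2050 − 0.6750 = -0.4700.
-0.4700 ± 0.06740 → (-0.537, -0.403).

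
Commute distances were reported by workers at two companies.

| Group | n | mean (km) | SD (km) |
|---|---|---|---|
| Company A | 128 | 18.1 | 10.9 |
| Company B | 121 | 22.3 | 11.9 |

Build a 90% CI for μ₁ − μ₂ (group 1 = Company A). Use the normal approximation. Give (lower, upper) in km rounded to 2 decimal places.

Per-group SEs: s₁/√n₁ = 10.9/√128 = 0.9634, s₂/√n₂ = 11.9/√121 = 1.0818.
Unpooled SE of the difference: √(0.92813956 + 1.17029124) = 1.4486.
Margin of error = z* · SE = 1.645 × 1.4486 = 2.3829.
x̄₁ − x̄₂ = 18.1 − 22.3 = -4.2000.
CI: -4.2000 ± 2.3829 = (-6.58, -1.82).

(-6.58, -1.82)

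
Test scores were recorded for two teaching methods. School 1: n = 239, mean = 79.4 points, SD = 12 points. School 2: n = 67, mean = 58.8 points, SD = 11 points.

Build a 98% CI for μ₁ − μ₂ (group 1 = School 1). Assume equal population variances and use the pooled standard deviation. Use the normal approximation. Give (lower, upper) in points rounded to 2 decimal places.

(16.81, 24.39)

Pooled variance s_p² = [238·12² + 66·11²] / (239+67−2) = 139.0066, so s_p = 11.7901.
SE_diff = s_p·√(1/n₁ + 1/n₂) = 11.7901·√(1/239 + 1/67) = 1.6298.
z* = 2.326; margin = 2.326 × 1.6298 = 3.7909.
Difference = 79.4 − 58.8 = 20.6000.
20.6000 ± 3.7909 → (16.81, 24.39).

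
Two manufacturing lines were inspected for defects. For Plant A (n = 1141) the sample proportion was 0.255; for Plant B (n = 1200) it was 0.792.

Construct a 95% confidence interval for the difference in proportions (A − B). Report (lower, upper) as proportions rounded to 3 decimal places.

SE₁ = √(p̂₁(1−p̂₁)/n₁) = √(0.2550·0.7450/1141) = 0.01290; SE₂ = √(0.7920·0.2080/1200) = 0.01172.
Independent samples: SE of the difference = √(SE₁² + SE₂²) = √(0.00016641 + 0.0001373584) = 0.01743.
z* for 95% confidence is 1.960, so the margin of error is 1.960 × 0.01743 = 0.03416.
Point estimate p̂₁ − p̂₂ = 0.2550 − 0.7920 = -0.5370.
-0.5370 ± 0.03416 → (-0.571, -0.503).

(-0.571, -0.503)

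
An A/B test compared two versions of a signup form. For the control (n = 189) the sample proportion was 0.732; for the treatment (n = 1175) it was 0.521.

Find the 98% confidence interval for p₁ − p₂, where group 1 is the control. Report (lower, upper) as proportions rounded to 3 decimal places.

The two standard errors are √(0.7320×0.2680/189) = 0.03222 and √(0.5210×0.4790/1175) = 0.01457.
Because the samples are independent, SE_diff = √(0.03222² + 0.01457²) = 0.03536.
Using z* = 2.326 for 98%, ME = 2.326 × 0.03536 = 0.08225.
p̂₁ − p̂₂ = 0.2110; interval 0.2110 ± 0.08225 gives (0.129, 0.293).

(0.129, 0.293)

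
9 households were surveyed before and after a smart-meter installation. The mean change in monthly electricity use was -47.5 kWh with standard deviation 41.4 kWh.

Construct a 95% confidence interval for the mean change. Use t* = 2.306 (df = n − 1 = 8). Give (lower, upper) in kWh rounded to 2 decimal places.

Paired design: SE = s_d/√n = 41.4/√9 = 13.8000.
t* = 2.306; margin of error = 2.306 × 13.8000 = 31.8228.
-47.5 ± 31.8228 → (-79.32, -15.68).

(-79.32, -15.68)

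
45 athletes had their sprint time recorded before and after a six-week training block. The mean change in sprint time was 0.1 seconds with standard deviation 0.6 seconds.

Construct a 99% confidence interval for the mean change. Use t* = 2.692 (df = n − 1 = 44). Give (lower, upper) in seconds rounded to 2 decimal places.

(-0.14, 0.34)

Paired design: SE = s_d/√n = 0.6/√45 = 0.0894.
t* = 2.692; margin of error = 2.692 × 0.0894 = 0.2407.
0.1 ± 0.2407 → (-0.14, 0.34).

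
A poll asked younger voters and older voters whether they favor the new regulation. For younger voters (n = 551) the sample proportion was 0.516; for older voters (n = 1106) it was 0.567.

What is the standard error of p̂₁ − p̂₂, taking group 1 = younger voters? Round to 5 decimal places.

Each SE is √(p̂(1−p̂)/n): √(0.5160·0.4840/551) = 0.02129 and √(0.5670·0.4330/1106) = 0.01490.
SE(p̂₁ − p̂₂) = √(SE₁² + SE₂²) = √(0.0004532641 + 0.00022201) = 0.02599, since the two samples are independent.

0.02599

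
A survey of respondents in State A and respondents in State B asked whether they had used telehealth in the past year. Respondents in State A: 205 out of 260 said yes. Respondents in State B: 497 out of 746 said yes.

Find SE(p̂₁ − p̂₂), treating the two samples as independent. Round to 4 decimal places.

First, p̂₁ = 205/260 = 0.7885; p̂₂ = 497/746 = 0.6662.
The two standard errors are √(0.7885×0.2115/260) = 0.02533 and √(0.6662×0.3338/746) = 0.01727.
Because the samples are independent, SE_diff = √(0.02533² + 0.01727²) = 0.03066.

0.0307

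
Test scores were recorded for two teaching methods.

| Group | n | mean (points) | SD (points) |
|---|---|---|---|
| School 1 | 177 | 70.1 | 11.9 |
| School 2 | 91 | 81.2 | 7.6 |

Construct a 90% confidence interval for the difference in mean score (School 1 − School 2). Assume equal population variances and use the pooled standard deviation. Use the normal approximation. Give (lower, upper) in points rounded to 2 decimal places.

(-13.36, -8.84)

s_p = √[((n₁−1)s₁² + (n₂−1)s₂²)/(n₁+n₂−2)] = √[(176·11.9² + 90·7.6²)/266] = 10.6414.
SE = 10.6414·√(1/177 + 1/91) = 1.3726.
With z* = 1.645, margin = 1.645 × 1.3726 = 2.2579.
x̄₁ − x̄₂ = 70.1 − 81.2 = -11.1000; interval -11.1000 ± 2.2579 = (-13.36, -8.84).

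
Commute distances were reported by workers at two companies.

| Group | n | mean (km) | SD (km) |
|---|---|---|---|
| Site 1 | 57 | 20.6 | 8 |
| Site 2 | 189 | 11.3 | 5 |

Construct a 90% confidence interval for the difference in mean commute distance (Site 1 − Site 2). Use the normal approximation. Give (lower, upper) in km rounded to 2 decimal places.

Standard errors of each mean: 8/√57 = 1.0596 and 5/√189 = 0.3637.
SE(x̄₁ − x̄₂) = √(1.0596² + 0.3637²) = 1.1203 for independent samples with unequal variances.
With z* = 1.645, the margin is 1.645 × 1.1203 = 1.8429.
x̄₁ − x̄₂ = 20.6 − 11.3 = 9.3000; the interval is 9.3000 ± 1.8429 = (7.46, 11.14).

(7.46, 11.14)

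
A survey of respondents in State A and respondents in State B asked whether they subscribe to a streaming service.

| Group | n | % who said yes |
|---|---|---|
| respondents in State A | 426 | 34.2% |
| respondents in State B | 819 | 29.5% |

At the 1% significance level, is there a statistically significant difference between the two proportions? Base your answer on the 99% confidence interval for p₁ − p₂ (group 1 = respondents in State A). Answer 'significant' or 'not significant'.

The two standard errors are √(0.3420×0.6580/426) = 0.02298 and √(0.2950×0.7050/819) = 0.01594.
Because the samples are independent, SE_diff = √(0.02298² + 0.01594²) = 0.02797.
Using z* = 2.576 for 99%, ME = 2.576 × 0.02797 = 0.07205.
p̂₁ − p̂₂ = 0.0470; interval 0.0470 ± 0.07205 gives (-0.02505, 0.11905).
The interval (-0.02505, 0.11905) contains 0, so the difference is not significant.

not significant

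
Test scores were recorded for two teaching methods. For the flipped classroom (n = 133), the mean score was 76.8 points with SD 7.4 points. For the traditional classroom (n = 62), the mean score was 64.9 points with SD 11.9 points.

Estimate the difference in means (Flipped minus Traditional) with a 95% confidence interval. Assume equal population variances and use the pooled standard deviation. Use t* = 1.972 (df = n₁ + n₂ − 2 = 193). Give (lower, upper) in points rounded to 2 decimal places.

s_p = √[((n₁−1)s₁² + (n₂−1)s₂²)/(n₁+n₂−2)] = √[(132·7.4² + 61·11.9²)/193] = 9.0670.
SE = 9.0670·√(1/133 + 1/62) = 1.3943.
With t* = 1.972, margin = 1.972 × 1.3943 = 2.7496.
x̄₁ − x̄₂ = 76.8 − 64.9 = 11.9000; interval 11.9000 ± 2.7496 = (9.15, 14.65).

(9.15, 14.65)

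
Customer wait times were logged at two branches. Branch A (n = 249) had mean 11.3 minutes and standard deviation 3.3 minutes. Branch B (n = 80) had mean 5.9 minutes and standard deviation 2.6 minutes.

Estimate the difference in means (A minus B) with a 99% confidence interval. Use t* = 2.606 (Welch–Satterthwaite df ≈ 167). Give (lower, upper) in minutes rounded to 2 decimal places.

Per-group SEs: s₁/√n₁ = 3.3/√249 = 0.2091, s₂/√n₂ = 2.6/√80 = 0.2907.
Unpooled SE of the difference: √(0.04372281 + 0.08450649) = 0.3581.
Margin of error = t* · SE = 2.606 × 0.3581 = 0.9332.
x̄₁ − x̄₂ = 11.3 − 5.9 = 5.4000.
CI: 5.4000 ± 0.9332 = (4.47, 6.33).

(4.47, 6.33)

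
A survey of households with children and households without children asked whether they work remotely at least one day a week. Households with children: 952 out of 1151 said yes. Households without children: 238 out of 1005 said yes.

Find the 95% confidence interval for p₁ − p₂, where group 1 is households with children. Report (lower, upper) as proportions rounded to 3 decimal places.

Sample proportions: 952/1151 = 0.8271, 238/1005 = 0.2368.
Each SE is √(p̂(1−p̂)/n): √(0.8271·0.1729/1151) = 0.01115 and √(0.2368·0.7632/1005) = 0.01341.
SE(p̂₁ − p̂₂) = √(SE₁² + SE₂²) = √(0.0001243225 + 0.0001798281) = 0.01744, since the two samples are independent.
At 95% confidence z* = 1.960; margin = 1.960 × 0.01744 = 0.03418.
The difference is 0.8271 − 0.2368 = 0.5903, so the interval is 0.5903 ± 0.03418 = (0.556, 0.624).

(0.556, 0.624)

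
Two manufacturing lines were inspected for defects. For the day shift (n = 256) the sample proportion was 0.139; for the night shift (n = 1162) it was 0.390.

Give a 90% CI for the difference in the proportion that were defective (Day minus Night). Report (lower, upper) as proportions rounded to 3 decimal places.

Each SE is √(p̂(1−p̂)/n): √(0.1390·0.8610/256) = 0.02162 and √(0.3900·0.6100/1162) = 0.01431.
SE(p̂₁ − p̂₂) = √(SE₁² + SE₂²) = √(0.0004674244 + 0.0002047761) = 0.02593, since the two samples are independent.
At 90% confidence z* = 1.645; margin = 1.645 × 0.02593 = 0.04265.
The difference is 0.1390 − 0.3900 = -0.2510, so the interval is -0.2510 ± 0.04265 = (-0.294, -0.208).

(-0.294, -0.208)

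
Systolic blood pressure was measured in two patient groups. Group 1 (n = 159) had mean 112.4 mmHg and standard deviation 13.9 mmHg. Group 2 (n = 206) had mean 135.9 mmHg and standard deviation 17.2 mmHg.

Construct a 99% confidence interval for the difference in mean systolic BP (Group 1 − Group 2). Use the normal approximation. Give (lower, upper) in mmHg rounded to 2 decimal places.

(-27.69, -19.31)

SE₁ = s₁/√n₁ = 13.9/√159 = 1.1023; SE₂ = 17.2/√206 = 1.1984.
Independent samples, unequal variances: SE_diff = √(SE₁² + SE₂²) = √(1.21506529 + 1.43616256) = 1.6283.
z* = 2.576, so margin of error = 2.576 × 1.6283 = 4.1945.
Difference in means = 112.4 − 135.9 = -23.5000.
-23.5000 ± 4.1945 → (-27.69, -19.31).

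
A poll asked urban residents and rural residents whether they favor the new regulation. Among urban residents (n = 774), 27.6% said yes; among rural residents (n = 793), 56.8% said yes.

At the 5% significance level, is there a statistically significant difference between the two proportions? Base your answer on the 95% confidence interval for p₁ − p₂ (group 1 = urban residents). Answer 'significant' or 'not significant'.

Each SE is √(p̂(1−p̂)/n): √(0.2760·0.7240/774) = 0.01607 and √(0.5680·0.4320/793) = 0.01759.
SE(p̂₁ − p̂₂) = √(SE₁² + SE₂²) = √(0.0002582449 + 0.0003094081) = 0.02383, since the two samples are independent.
At 95% confidence z* = 1.960; margin = 1.960 × 0.02383 = 0.04671.
The difference is 0.2760 − 0.5680 = -0.2920, so the interval is -0.2920 ± 0.04671 = (-0.33871, -0.24529).
The interval (-0.33871, -0.24529) does not contain 0, so the difference is significant.

significant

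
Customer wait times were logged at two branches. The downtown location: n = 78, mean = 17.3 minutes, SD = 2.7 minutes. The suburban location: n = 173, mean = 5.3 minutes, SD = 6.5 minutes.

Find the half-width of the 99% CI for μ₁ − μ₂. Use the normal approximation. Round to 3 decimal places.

1.497

SE₁ = s₁/√n₁ = 2.7/√78 = 0.3057; SE₂ = 6.5/√173 = 0.4942.
Independent samples, unequal variances: SE_diff = √(SE₁² + SE₂²) = √(0.09345249 + 0.24423364) = 0.5811.
z* = 2.576, so margin of error = 2.576 × 0.5811 = 1.4969.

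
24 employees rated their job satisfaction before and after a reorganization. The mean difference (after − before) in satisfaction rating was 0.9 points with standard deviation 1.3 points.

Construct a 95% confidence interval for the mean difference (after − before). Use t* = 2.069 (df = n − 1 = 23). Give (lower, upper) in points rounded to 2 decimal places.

Paired design: SE = s_d/√n = 1.3/√24 = 0.2654.
t* = 2.069; margin of error = 2.069 × 0.2654 = 0.5491.
0.9 ± 0.5491 → (0.35, 1.45).

(0.35, 1.45)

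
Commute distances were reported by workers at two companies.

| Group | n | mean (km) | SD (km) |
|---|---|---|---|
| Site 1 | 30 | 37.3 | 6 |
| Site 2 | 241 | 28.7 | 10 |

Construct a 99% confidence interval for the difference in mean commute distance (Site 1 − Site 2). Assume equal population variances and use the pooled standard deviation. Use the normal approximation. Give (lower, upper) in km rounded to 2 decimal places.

s_p = √[((n₁−1)s₁² + (n₂−1)s₂²)/(n₁+n₂−2)] = √[(29·6² + 240·10²)/269] = 9.6489.
SE = 9.6489·√(1/30 + 1/241) = 1.8681.
With z* = 2.576, margin = 2.576 × 1.8681 = 4.8122.
x̄₁ − x̄₂ = 37.3 − 28.7 = 8.6000; interval 8.6000 ± 4.8122 = (3.79, 13.41).

(3.79, 13.41)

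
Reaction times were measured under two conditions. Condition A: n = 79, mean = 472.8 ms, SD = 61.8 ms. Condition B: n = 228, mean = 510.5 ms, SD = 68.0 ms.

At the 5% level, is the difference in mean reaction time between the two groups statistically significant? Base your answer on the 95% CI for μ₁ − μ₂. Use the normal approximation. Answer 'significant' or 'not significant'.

significant

SE₁ = s₁/√n₁ = 61.8/√79 = 6.9530; SE₂ = 68.0/√228 = 4.5034.
Independent samples, unequal variances: SE_diff = √(SE₁² + SE₂²) = √(48.344209 + 20.28061156) = 8.2840.
z* = 1.960, so margin of error = 1.960 × 8.2840 = 16.2366.
Difference in means = 472.8 − 510.5 = -37.7000.
-37.7000 ± 16.2366 → (-53.9366, -21.4634).
The interval (-53.9366, -21.4634) does not contain 0, so the difference is significant.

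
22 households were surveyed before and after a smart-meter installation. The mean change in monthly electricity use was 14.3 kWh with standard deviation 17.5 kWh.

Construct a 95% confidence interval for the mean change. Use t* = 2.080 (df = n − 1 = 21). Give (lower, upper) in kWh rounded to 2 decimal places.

This is a matched-pairs design, so SE = s_d/√n = 17.5/√22 = 3.7310.
Margin = 2.080 × 3.7310 = 7.7605; the interval is 14.3 ± 7.7605 = (6.54, 22.06).

(6.54, 22.06)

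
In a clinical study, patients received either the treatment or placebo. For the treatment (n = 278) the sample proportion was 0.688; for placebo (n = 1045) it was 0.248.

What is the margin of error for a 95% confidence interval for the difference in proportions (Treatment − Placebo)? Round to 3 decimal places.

0.060

The two standard errors are √(0.6880×0.3120/278) = 0.02779 and √(0.2480×0.7520/1045) = 0.01336.
Because the samples are independent, SE_diff = √(0.02779² + 0.01336²) = 0.03083.
Using z* = 1.960 for 95%, ME = 1.960 × 0.03083 = 0.06043.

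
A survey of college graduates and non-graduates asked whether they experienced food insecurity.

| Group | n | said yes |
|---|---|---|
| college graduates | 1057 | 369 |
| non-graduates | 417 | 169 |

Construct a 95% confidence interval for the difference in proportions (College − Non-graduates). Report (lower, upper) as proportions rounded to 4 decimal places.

(-0.1114, -0.0010)

First, p̂₁ = 369/1057 = 0.3491; p̂₂ = 169/417 = 0.4053.
The two standard errors are √(0.3491×0.6509/1057) = 0.01466 and √(0.4053×0.5947/417) = 0.02404.
Because the samples are independent, SE_diff = √(0.01466² + 0.02404²) = 0.02816.
Using z* = 1.960 for 95%, ME = 1.960 × 0.02816 = 0.05519.
p̂₁ − p̂₂ = -0.0562; interval -0.0562 ± 0.05519 gives (-0.1114, -0.0010).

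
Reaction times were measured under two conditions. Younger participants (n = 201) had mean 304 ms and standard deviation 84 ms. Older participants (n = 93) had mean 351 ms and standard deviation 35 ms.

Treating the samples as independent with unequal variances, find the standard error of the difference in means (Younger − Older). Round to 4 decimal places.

SE₁ = s₁/√n₁ = 84/√201 = 5.9249; SE₂ = 35/√93 = 3.6293.
Independent samples, unequal variances: SE_diff = √(SE₁² + SE₂²) = √(35.10444001 + 13.17181849) = 6.9481.

6.9481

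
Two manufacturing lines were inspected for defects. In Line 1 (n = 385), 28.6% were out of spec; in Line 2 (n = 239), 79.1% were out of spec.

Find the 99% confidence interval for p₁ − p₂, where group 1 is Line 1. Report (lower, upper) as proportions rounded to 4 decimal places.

(-0.5951, -0.4149)

The two standard errors are √(0.2860×0.7140/385) = 0.02303 and √(0.7910×0.2090/239) = 0.02630.
Because the samples are independent, SE_diff = √(0.02303² + 0.02630²) = 0.03496.
Using z* = 2.576 for 99%, ME = 2.576 × 0.03496 = 0.09006.
p̂₁ − p̂₂ = -0.5050; interval -0.5050 ± 0.09006 gives (-0.5951, -0.4149).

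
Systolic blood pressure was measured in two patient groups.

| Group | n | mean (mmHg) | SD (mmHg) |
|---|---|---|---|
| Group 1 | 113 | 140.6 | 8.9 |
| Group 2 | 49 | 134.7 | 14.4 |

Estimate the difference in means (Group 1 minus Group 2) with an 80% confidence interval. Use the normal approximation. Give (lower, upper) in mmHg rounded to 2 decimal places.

Standard errors of each mean: 8.9/√113 = 0.8372 and 14.4/√49 = 2.0571.
SE(x̄₁ − x̄₂) = √(0.8372² + 2.0571²) = 2.2209 for independent samples with unequal variances.
With z* = 1.282, the margin is 1.282 × 2.2209 = 2.8472.
x̄₁ − x̄₂ = 140.6 − 134.7 = 5.9000; the interval is 5.9000 ± 2.8472 = (3.05, 8.75).

(3.05, 8.75)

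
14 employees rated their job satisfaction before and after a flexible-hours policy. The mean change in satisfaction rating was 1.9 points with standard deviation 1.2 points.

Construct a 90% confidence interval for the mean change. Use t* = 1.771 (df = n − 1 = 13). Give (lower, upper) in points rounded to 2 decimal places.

(1.33, 2.47)

This is a matched-pairs design, so SE = s_d/√n = 1.2/√14 = 0.3207.
Margin = 1.771 × 0.3207 = 0.5680; the interval is 1.9 ± 0.5680 = (1.33, 2.47).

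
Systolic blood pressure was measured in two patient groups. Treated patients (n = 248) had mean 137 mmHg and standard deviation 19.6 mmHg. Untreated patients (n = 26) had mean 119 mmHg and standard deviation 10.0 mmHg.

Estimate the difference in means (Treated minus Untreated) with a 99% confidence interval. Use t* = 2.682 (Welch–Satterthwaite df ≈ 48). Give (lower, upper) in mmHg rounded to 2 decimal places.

Per-group SEs: s₁/√n₁ = 19.6/√248 = 1.2446, s₂/√n₂ = 10.0/√26 = 1.9612.
Unpooled SE of the difference: √(1.54902916 + 3.84630544) = 2.3228.
Margin of error = t* · SE = 2.682 × 2.3228 = 6.2297.
x̄₁ − x̄₂ = 137 − 119 = 18.0000.
CI: 18.0000 ± 6.2297 = (11.77, 24.23).

(11.77, 24.23)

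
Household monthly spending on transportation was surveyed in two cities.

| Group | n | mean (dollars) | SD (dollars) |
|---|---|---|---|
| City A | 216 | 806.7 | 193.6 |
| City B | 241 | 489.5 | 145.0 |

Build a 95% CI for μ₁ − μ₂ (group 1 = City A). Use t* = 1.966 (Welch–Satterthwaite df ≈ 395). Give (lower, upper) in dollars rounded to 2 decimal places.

Per-group SEs: s₁/√n₁ = 193.6/√216 = 13.1728, s₂/√n₂ = 145.0/√241 = 9.3403.
Unpooled SE of the difference: √(173.52265984 + 87.24120409) = 16.1482.
Margin of error = t* · SE = 1.966 × 16.1482 = 31.7474.
x̄₁ − x̄₂ = 806.7 − 489.5 = 317.2000.
CI: 317.2000 ± 31.7474 = (285.45, 348.95).

(285.45, 348.95)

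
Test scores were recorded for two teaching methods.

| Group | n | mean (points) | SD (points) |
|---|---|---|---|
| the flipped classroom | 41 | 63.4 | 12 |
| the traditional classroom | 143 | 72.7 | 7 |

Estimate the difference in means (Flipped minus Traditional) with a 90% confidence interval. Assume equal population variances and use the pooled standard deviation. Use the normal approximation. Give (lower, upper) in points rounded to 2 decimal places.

(-11.74, -6.86)

s_p = √[((n₁−1)s₁² + (n₂−1)s₂²)/(n₁+n₂−2)] = √[(40·12² + 142·7²)/182] = 8.3594.
SE = 8.3594·√(1/41 + 1/143) = 1.4809.
With z* = 1.645, margin = 1.645 × 1.4809 = 2.4361.
x̄₁ − x̄₂ = 63.4 − 72.7 = -9.3000; interval -9.3000 ± 2.4361 = (-11.74, -6.86).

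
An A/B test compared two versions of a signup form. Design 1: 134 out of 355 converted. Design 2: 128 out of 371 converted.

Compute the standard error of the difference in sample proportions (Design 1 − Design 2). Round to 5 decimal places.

First, p̂₁ = 134/355 = 0.3775; p̂₂ = 128/371 = 0.3450.
The two standard errors are √(0.3775×0.6225/355) = 0.02573 and √(0.3450×0.6550/371) = 0.02468.
Because the samples are independent, SE_diff = √(0.02573² + 0.02468²) = 0.03565.

0.03565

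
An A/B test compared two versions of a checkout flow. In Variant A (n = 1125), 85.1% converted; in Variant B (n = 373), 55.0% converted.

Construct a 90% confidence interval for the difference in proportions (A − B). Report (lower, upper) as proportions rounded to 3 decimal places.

SE₁ = √(p̂₁(1−p̂₁)/n₁) = √(0.8510·0.1490/1125) = 0.01062; SE₂ = √(0.5500·0.4500/373) = 0.02576.
Independent samples: SE of the difference = √(SE₁² + SE₂²) = √(0.0001127844 + 0.0006635776) = 0.02786.
z* for 90% confidence is 1.645, so the margin of error is 1.645 × 0.02786 = 0.04583.
Point estimate p̂₁ − p̂₂ = 0.8510 − 0.5500 = 0.3010.
0.3010 ± 0.04583 → (0.255, 0.347).

(0.255, 0.347)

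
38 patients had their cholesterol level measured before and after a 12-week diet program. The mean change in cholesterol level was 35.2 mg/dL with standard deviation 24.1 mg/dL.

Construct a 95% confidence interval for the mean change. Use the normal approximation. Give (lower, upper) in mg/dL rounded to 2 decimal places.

(27.54, 42.86)

This is a matched-pairs design, so SE = s_d/√n = 24.1/√38 = 3.9095.
Margin = 1.960 × 3.9095 = 7.6626; the interval is 35.2 ± 7.6626 = (27.54, 42.86).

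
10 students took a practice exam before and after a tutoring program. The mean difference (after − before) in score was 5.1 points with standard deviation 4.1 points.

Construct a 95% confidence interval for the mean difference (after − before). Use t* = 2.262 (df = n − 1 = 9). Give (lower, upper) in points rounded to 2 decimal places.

This is a matched-pairs design, so SE = s_d/√n = 4.1/√10 = 1.2965.
Margin = 2.262 × 1.2965 = 2.9327; the interval is 5.1 ± 2.9327 = (2.17, 8.03).

(2.17, 8.03)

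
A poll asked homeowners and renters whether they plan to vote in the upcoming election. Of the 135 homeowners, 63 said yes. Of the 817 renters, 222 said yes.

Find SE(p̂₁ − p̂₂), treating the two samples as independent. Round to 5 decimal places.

Sample proportions: 63/135 = 0.4667, 222/817 = 0.2717.
Each SE is √(p̂(1−p̂)/n): √(0.4667·0.5333/135) = 0.04294 and √(0.2717·0.7283/817) = 0.01556.
SE(p̂₁ − p̂₂) = √(SE₁² + SE₂²) = √(0.0018438436 + 0.0002421136) = 0.04567, since the two samples are independent.

0.04567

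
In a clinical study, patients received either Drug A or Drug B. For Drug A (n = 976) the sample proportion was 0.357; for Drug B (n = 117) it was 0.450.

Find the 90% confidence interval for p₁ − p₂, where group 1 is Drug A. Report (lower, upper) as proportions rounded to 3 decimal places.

(-0.173, -0.013)

The two standard errors are √(0.3570×0.6430/976) = 0.01534 and √(0.4500×0.5500/117) = 0.04599.
Because the samples are independent, SE_diff = √(0.01534² + 0.04599²) = 0.04848.
Using z* = 1.645 for 90%, ME = 1.645 × 0.04848 = 0.07975.
p̂₁ − p̂₂ = -0.0930; interval -0.0930 ± 0.07975 gives (-0.173, -0.013).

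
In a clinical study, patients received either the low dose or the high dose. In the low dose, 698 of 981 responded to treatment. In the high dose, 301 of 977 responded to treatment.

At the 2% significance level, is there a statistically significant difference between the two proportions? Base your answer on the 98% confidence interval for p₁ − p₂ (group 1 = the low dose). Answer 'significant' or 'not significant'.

First, p̂₁ = 698/981 = 0.7115; p̂₂ = 301/977 = 0.3081.
The two standard errors are √(0.7115×0.2885/981) = 0.01447 and √(0.3081×0.6919/977) = 0.01477.
Because the samples are independent, SE_diff = √(0.01447² + 0.01477²) = 0.02068.
Using z* = 2.326 for 98%, ME = 2.326 × 0.02068 = 0.04810.
p̂₁ − p̂₂ = 0.4034; interval 0.4034 ± 0.04810 gives (0.35530, 0.45150).
The interval (0.35530, 0.45150) does not contain 0, so the difference is significant.

significant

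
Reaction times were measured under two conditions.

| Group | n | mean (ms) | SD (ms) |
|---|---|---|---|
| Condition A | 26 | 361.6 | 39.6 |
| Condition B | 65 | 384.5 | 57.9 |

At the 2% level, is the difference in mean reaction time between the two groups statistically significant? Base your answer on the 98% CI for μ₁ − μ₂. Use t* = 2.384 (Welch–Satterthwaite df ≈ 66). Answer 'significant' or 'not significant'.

SE₁ = s₁/√n₁ = 39.6/√26 = 7.7662; SE₂ = 57.9/√65 = 7.1816.
Independent samples, unequal variances: SE_diff = √(SE₁² + SE₂²) = √(60.31386244 + 51.57537856) = 10.5778.
t* = 2.384, so margin of error = 2.384 × 10.5778 = 25.2175.
Difference in means = 361.6 − 384.5 = -22.9000.
-22.9000 ± 25.2175 → (-48.1175, 2.3175).
The interval (-48.1175, 2.3175) contains 0, so the difference is not significant.

not significant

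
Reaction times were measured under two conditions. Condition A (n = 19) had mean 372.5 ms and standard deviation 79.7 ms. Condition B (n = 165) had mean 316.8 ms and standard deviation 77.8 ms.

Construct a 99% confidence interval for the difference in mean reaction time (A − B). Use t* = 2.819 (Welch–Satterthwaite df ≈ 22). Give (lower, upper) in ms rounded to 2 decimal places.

Standard errors of each mean: 79.7/√19 = 18.2844 and 77.8/√165 = 6.0567.
SE(x̄₁ − x̄₂) = √(18.2844² + 6.0567²) = 19.2614 for independent samples with unequal variances.
With t* = 2.819, the margin is 2.819 × 19.2614 = 54.2979.
x̄₁ − x̄₂ = 372.5 − 316.8 = 55.7000; the interval is 55.7000 ± 54.2979 = (1.40, 110.00).

(1.40, 110.00)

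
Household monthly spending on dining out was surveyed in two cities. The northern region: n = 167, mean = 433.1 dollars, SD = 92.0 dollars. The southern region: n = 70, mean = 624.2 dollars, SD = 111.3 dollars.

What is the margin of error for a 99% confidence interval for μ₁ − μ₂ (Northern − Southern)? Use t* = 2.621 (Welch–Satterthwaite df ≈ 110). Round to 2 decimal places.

39.55

Per-group SEs: s₁/√n₁ = 92.0/√167 = 7.1192, s₂/√n₂ = 111.3/√70 = 13.3029.
Unpooled SE of the difference: √(50.68300864 + 176.96714841) = 15.0881.
Margin of error = t* · SE = 2.621 × 15.0881 = 39.5459.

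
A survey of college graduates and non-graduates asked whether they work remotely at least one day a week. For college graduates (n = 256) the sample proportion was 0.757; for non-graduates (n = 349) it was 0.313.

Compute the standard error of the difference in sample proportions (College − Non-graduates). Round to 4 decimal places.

Each SE is √(p̂(1−p̂)/n): √(0.7570·0.2430/256) = 0.02681 and √(0.3130·0.6870/349) = 0.02482.
SE(p̂₁ − p̂₂) = √(SE₁² + SE₂²) = √(0.0007187761 + 0.0006160324) = 0.03654, since the two samples are independent.

0.0365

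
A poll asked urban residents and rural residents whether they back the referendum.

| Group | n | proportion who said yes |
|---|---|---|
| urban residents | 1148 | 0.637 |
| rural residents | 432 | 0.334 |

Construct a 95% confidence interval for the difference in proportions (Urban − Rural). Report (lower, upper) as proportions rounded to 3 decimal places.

The two standard errors are √(0.6370×0.3630/1148) = 0.01419 and √(0.3340×0.6660/432) = 0.02269.
Because the samples are independent, SE_diff = √(0.01419² + 0.02269²) = 0.02676.
Using z* = 1.960 for 95%, ME = 1.960 × 0.02676 = 0.05245.
p̂₁ − p̂₂ = 0.3030; interval 0.3030 ± 0.05245 gives (0.251, 0.355).

(0.251, 0.355)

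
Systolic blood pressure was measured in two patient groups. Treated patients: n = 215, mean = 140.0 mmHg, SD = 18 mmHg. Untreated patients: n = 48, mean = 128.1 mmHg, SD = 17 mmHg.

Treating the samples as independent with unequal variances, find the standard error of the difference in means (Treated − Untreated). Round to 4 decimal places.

Standard errors of each mean: 18/√215 = 1.2276 and 17/√48 = 2.4537.
SE(x̄₁ − x̄₂) = √(1.2276² + 2.4537²) = 2.7437 for independent samples with unequal variances.

2.7437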